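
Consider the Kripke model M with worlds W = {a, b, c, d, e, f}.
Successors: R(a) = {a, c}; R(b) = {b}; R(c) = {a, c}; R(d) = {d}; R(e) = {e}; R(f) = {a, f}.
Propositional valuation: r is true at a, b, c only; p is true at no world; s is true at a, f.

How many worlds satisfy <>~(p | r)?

3

Let φ = <>~(p | r). Evaluate φ at each world:
  a (successors {a, c}): φ is false.
  b (successors {b}): φ is false.
  c (successors {a, c}): φ is false.
  d (successors {d}): φ is true.
  e (successors {e}): φ is true.
  f (successors {a, f}): φ is true.
For instance, at a:
  At a: <>~(p | r) requires ~(p | r) at some successor in {a, c}.
    At a: ~(p | r) is false.
    At c: ~(p | r) is false.
  So <>~(p | r) is false at a.
Satisfying worlds: {d, e, f}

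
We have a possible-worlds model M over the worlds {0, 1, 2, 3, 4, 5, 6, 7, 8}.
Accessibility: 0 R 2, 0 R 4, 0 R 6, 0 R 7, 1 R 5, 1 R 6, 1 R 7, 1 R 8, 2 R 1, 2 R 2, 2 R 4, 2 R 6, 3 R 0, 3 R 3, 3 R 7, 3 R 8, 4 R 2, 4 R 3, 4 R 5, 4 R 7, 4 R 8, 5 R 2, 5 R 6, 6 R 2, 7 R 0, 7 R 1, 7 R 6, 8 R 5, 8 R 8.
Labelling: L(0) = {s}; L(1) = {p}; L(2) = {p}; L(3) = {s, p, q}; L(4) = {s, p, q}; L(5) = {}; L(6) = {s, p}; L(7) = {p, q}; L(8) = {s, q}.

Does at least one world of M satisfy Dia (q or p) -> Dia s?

Yes

Let φ = Dia (q or p) -> Dia s. Evaluate φ at each world:
  0 (successors {2, 4, 6, 7}): φ is true.
  1 (successors {5, 6, 7, 8}): φ is true.
  2 (successors {1, 2, 4, 6}): φ is true.
  3 (successors {0, 3, 7, 8}): φ is true.
  4 (successors {2, 3, 5, 7, 8}): φ is true.
  5 (successors {2, 6}): φ is true.
  6 (successors {2}): φ is false.
  7 (successors {0, 1, 6}): φ is true.
  8 (successors {5, 8}): φ is true.
Detail at 0 (witness):
  At 0: Dia (q or p) is true, Dia s is true, so Dia (q or p) -> Dia s is true.
    At 0: Dia (q or p) requires q or p at some successor in {2, 4, 6, 7}.
      q or p holds at 2, so Dia (q or p) is true at 0.
    At 0: Dia s requires s at some successor in {2, 4, 6, 7}.
      s holds at 4, so Dia s is true at 0.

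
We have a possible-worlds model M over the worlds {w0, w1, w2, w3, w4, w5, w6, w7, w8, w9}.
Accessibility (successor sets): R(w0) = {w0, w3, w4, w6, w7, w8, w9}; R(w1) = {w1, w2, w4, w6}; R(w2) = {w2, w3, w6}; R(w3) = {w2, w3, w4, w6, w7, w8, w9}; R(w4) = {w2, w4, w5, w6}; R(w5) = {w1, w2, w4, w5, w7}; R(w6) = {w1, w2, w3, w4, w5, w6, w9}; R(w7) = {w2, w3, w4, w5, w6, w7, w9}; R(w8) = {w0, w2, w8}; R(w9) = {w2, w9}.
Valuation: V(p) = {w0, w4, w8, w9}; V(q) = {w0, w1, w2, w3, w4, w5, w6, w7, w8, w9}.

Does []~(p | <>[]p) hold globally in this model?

Let φ = []~(p | <>[]p). Evaluate φ at each world:
  w0 (successors {w0, w3, w4, w6, w7, w8, w9}): φ is false.
  w1 (successors {w1, w2, w4, w6}): φ is false.
  w2 (successors {w2, w3, w6}): φ is true.
  w3 (successors {w2, w3, w4, w6, w7, w8, w9}): φ is false.
  w4 (successors {w2, w4, w5, w6}): φ is false.
  w5 (successors {w1, w2, w4, w5, w7}): φ is false.
  w6 (successors {w1, w2, w3, w4, w5, w6, w9}): φ is false.
  w7 (successors {w2, w3, w4, w5, w6, w7, w9}): φ is false.
  w8 (successors {w0, w2, w8}): φ is false.
  w9 (successors {w2, w9}): φ is false.
Detail at w0 (counterexample):
  At w0: []~(p | <>[]p) requires ~(p | <>[]p) at every successor {w0, w3, w4, w6, w7, w8, w9}.
    ~(p | <>[]p) fails at w0, so []~(p | <>[]p) is false at w0.
      At w0: p | <>[]p is true, so ~(p | <>[]p) is false.

No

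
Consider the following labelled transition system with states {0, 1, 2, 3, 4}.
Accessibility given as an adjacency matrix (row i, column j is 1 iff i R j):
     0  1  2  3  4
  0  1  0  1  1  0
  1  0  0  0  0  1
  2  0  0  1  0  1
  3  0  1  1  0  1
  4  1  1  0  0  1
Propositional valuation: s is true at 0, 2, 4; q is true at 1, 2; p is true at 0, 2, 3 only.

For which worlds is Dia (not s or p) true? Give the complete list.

0, 2, 3, 4

Let φ = Dia (not s or p). Evaluate φ at each world:
  0 (successors {0, 2, 3}): φ is true.
  1 (successors {4}): φ is false.
  2 (successors {2, 4}): φ is true.
  3 (successors {1, 2, 4}): φ is true.
  4 (successors {0, 1, 4}): φ is true.
For instance, at 4:
  At 4: Dia (not s or p) requires not s or p at some successor in {0, 1, 4}.
    not s or p holds at 0, so Dia (not s or p) is true at 4.
Satisfying worlds: {0, 2, 3, 4}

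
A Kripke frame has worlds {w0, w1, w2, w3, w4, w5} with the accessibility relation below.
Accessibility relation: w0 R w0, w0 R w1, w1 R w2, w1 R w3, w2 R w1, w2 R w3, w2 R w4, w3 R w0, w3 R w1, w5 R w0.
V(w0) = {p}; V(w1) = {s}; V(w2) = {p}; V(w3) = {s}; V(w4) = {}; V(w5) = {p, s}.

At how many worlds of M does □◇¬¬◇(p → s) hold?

Recall that □ψ holds at a world iff ψ holds at every accessible world, and ◇ψ holds iff ψ holds at some accessible world.
Let φ = □◇¬¬◇(p → s). Evaluate φ at each world:
  w0 (successors {w0, w1}): φ is true.
  w1 (successors {w2, w3}): φ is true.
  w2 (successors {w1, w3, w4}): φ is false.
  w3 (successors {w0, w1}): φ is true.
  w4 (successors ∅): φ is true.
  w5 (successors {w0}): φ is true.
For instance, at w2:
  At w2: □◇¬¬◇(p → s) requires ◇¬¬◇(p → s) at every successor {w1, w3, w4}.
    ◇¬¬◇(p → s) fails at w4, so □◇¬¬◇(p → s) is false at w2.
      At w4: no accessible worlds, so ◇¬¬◇(p → s) is false.
Satisfying worlds: {w0, w1, w3, w4, w5}

5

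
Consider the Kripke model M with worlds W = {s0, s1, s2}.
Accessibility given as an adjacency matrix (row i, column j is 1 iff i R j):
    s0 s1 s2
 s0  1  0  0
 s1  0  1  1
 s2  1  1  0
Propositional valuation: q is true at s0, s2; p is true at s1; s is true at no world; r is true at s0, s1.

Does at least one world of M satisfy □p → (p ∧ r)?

Yes

Let φ = □p → (p ∧ r). Evaluate φ at each world:
  s0 (successors {s0}): φ is true.
  s1 (successors {s1, s2}): φ is true.
  s2 (successors {s0, s1}): φ is true.
Detail at s0 (witness):
  At s0: □p is false, p ∧ r is false, so □p → (p ∧ r) is true.
    At s0: □p requires p at every successor {s0}.
      p fails at s0, so □p is false at s0.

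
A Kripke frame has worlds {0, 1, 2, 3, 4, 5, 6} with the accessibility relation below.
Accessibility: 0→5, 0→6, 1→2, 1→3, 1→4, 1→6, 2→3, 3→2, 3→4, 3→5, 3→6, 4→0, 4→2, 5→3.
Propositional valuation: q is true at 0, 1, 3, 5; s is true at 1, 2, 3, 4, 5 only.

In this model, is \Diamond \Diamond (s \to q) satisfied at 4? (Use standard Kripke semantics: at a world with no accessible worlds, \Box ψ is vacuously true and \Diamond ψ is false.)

Yes

Recall that \Diamond ψ holds at a world iff ψ holds at some accessible world.
At 4: \Diamond \Diamond (s \to q) requires \Diamond (s \to q) at some successor in {0, 2}.
  \Diamond (s \to q) holds at 0, so \Diamond \Diamond (s \to q) is true at 4.
    At 0: \Diamond (s \to q) requires s \to q at some successor in {5, 6}.
      s \to q holds at 5, so \Diamond (s \to q) is true at 0.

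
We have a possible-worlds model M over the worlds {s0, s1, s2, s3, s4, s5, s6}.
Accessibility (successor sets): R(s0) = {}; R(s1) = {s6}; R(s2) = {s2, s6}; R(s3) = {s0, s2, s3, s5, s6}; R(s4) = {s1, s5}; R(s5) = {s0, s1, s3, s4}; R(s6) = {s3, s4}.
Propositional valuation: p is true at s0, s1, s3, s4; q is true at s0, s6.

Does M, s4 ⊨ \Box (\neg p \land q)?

At s4: \Box (\neg p \land q) requires \neg p \land q at every successor {s1, s5}.
  \neg p \land q fails at s1, so \Box (\neg p \land q) is false at s4.

No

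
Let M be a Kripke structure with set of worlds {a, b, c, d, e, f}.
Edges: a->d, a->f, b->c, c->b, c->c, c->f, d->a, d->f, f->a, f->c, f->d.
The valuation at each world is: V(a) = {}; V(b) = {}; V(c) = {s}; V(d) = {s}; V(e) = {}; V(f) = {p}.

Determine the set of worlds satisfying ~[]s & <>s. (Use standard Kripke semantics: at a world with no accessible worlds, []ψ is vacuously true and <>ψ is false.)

a, c, f

Let φ = ~[]s & <>s. Evaluate φ at each world:
  a (successors {d, f}): φ is true.
  b (successors {c}): φ is false.
  c (successors {b, c, f}): φ is true.
  d (successors {a, f}): φ is false.
  e (successors ∅): φ is false.
  f (successors {a, c, d}): φ is true.
For instance, at b:
  At b: ~[]s is false, <>s is true, so ~[]s & <>s is false.
    At b: []s is true, so ~[]s is false.
      At b: []s requires s at every successor {c}.
        At c: s is true.
      So []s is true at b.
    At b: <>s requires s at some successor in {c}.
      s holds at c, so <>s is true at b.
Satisfying worlds: {a, c, f}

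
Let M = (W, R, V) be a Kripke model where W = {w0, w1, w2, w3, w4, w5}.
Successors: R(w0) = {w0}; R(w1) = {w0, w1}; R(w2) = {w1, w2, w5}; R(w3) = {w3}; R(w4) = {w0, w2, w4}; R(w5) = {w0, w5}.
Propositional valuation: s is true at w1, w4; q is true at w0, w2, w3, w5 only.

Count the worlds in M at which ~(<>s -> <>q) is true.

Let φ = ~(<>s -> <>q). Evaluate φ at each world:
  w0 (successors {w0}): φ is false.
  w1 (successors {w0, w1}): φ is false.
  w2 (successors {w1, w2, w5}): φ is false.
  w3 (successors {w3}): φ is false.
  w4 (successors {w0, w2, w4}): φ is false.
  w5 (successors {w0, w5}): φ is false.
For instance, at w5:
  At w5: <>s -> <>q is true, so ~(<>s -> <>q) is false.
    At w5: <>s is false, <>q is true, so <>s -> <>q is true.
      At w5: <>s requires s at some successor in {w0, w5}.
        At w0: s is false.
        At w5: s is false.
      So <>s is false at w5.
      At w5: <>q requires q at some successor in {w0, w5}.
        q holds at w0, so <>q is true at w5.
Satisfying worlds: none.

0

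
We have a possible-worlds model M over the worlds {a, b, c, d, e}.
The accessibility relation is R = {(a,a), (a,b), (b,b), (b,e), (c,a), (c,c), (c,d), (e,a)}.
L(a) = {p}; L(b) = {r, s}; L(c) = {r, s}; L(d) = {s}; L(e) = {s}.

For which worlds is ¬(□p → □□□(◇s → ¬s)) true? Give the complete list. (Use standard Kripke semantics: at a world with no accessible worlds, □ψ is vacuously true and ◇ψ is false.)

Let φ = ¬(□p → □□□(◇s → ¬s)). Evaluate φ at each world:
  a (successors {a, b}): φ is false.
  b (successors {b, e}): φ is false.
  c (successors {a, c, d}): φ is false.
  d (successors ∅): φ is false.
  e (successors {a}): φ is true.
For instance, at c:
  At c: □p → □□□(◇s → ¬s) is true, so ¬(□p → □□□(◇s → ¬s)) is false.
    At c: □p is false, □□□(◇s → ¬s) is false, so □p → □□□(◇s → ¬s) is true.
      At c: □p requires p at every successor {a, c, d}.
        p fails at c, so □p is false at c.
      At c: □□□(◇s → ¬s) requires □□(◇s → ¬s) at every successor {a, c, d}.
        □□(◇s → ¬s) fails at a, so □□□(◇s → ¬s) is false at c.
Satisfying worlds: {e}

e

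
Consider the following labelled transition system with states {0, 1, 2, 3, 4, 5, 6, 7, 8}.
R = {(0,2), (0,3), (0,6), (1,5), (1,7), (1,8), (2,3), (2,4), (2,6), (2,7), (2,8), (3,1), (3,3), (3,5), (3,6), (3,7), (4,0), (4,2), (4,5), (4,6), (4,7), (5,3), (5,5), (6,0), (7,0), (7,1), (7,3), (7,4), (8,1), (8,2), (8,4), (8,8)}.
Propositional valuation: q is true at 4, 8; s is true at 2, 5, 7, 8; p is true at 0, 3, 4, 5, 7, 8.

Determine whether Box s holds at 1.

Yes

At 1: Box s requires s at every successor {5, 7, 8}.
  At 5: s is true.
  At 7: s is true.
  At 8: s is true.
So Box s is true at 1.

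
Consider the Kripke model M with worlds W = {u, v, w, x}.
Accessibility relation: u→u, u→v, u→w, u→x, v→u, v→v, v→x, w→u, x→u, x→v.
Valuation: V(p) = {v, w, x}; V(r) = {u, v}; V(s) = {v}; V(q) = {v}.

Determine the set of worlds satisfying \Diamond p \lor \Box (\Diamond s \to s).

Let φ = \Diamond p \lor \Box (\Diamond s \to s). Evaluate φ at each world:
  u (successors {u, v, w, x}): φ is true.
  v (successors {u, v, x}): φ is true.
  w (successors {u}): φ is false.
  x (successors {u, v}): φ is true.
For instance, at v:
  At v: \Diamond p is true, \Box (\Diamond s \to s) is false, so \Diamond p \lor \Box (\Diamond s \to s) is true.
    At v: \Diamond p requires p at some successor in {u, v, x}.
      p holds at v, so \Diamond p is true at v.
    At v: \Box (\Diamond s \to s) requires \Diamond s \to s at every successor {u, v, x}.
      \Diamond s \to s fails at u, so \Box (\Diamond s \to s) is false at v.
Satisfying worlds: {u, v, x}

u, v, x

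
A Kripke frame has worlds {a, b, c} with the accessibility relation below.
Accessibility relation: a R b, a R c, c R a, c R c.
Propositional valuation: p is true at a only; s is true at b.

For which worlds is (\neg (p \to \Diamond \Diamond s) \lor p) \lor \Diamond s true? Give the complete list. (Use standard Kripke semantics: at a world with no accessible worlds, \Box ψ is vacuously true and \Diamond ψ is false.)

a

Let φ = (\neg (p \to \Diamond \Diamond s) \lor p) \lor \Diamond s. Evaluate φ at each world:
  a (successors {b, c}): φ is true.
  b (successors ∅): φ is false.
  c (successors {a, c}): φ is false.
For instance, at a:
  At a: \neg (p \to \Diamond \Diamond s) \lor p is true, \Diamond s is true, so (\neg (p \to \Diamond \Diamond s) \lor p) \lor \Diamond s is true.
    At a: \neg (p \to \Diamond \Diamond s) is true, p is true, so \neg (p \to \Diamond \Diamond s) \lor p is true.
      At a: p \to \Diamond \Diamond s is false, so \neg (p \to \Diamond \Diamond s) is true.
    At a: \Diamond s requires s at some successor in {b, c}.
      s holds at b, so \Diamond s is true at a.
Satisfying worlds: {a}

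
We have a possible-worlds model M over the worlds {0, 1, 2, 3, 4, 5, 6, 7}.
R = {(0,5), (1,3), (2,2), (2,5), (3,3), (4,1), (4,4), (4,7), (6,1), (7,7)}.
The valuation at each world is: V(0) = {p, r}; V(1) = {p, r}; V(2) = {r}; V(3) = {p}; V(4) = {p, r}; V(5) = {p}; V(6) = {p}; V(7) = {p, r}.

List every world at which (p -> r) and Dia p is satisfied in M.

0, 1, 2, 4, 7

Recall that Dia ψ holds at a world iff ψ holds at some accessible world.
Let φ = (p -> r) and Dia p. Evaluate φ at each world:
  0 (successors {5}): φ is true.
  1 (successors {3}): φ is true.
  2 (successors {2, 5}): φ is true.
  3 (successors {3}): φ is false.
  4 (successors {1, 4, 7}): φ is true.
  5 (successors ∅): φ is false.
  6 (successors {1}): φ is false.
  7 (successors {7}): φ is true.
For instance, at 2:
  At 2: p -> r is true, Dia p is true, so (p -> r) and Dia p is true.
    At 2: Dia p requires p at some successor in {2, 5}.
      p holds at 5, so Dia p is true at 2.
Satisfying worlds: {0, 1, 2, 4, 7}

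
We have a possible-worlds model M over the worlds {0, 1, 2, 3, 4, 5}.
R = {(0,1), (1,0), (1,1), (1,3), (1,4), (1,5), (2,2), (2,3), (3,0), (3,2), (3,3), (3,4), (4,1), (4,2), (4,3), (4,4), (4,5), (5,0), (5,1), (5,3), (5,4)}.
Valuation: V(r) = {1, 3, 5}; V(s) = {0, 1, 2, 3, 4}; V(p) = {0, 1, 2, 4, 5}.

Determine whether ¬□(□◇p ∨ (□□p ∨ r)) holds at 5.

No

At 5: □(□◇p ∨ (□□p ∨ r)) is true, so ¬□(□◇p ∨ (□□p ∨ r)) is false.
  At 5: □(□◇p ∨ (□□p ∨ r)) requires □◇p ∨ (□□p ∨ r) at every successor {0, 1, 3, 4}.
    At 0: □◇p ∨ (□□p ∨ r) is true.
    At 1: □◇p ∨ (□□p ∨ r) is true.
    At 3: □◇p ∨ (□□p ∨ r) is true.
    At 4: □◇p ∨ (□□p ∨ r) is true.
  So □(□◇p ∨ (□□p ∨ r)) is true at 5.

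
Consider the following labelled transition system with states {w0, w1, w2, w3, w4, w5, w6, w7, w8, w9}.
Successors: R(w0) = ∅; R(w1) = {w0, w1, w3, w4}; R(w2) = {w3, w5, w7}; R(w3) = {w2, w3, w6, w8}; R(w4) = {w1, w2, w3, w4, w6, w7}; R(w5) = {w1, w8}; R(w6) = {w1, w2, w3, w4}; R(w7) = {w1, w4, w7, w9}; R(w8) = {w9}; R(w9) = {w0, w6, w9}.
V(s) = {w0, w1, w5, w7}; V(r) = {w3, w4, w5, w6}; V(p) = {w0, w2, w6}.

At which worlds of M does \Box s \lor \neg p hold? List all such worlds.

Let φ = \Box s \lor \neg p. Evaluate φ at each world:
  w0 (successors ∅): φ is true.
  w1 (successors {w0, w1, w3, w4}): φ is true.
  w2 (successors {w3, w5, w7}): φ is false.
  w3 (successors {w2, w3, w6, w8}): φ is true.
  w4 (successors {w1, w2, w3, w4, w6, w7}): φ is true.
  w5 (successors {w1, w8}): φ is true.
  w6 (successors {w1, w2, w3, w4}): φ is false.
  w7 (successors {w1, w4, w7, w9}): φ is true.
  w8 (successors {w9}): φ is true.
  w9 (successors {w0, w6, w9}): φ is true.
For instance, at w1:
  At w1: \Box s is false, \neg p is true, so \Box s \lor \neg p is true.
    At w1: \Box s requires s at every successor {w0, w1, w3, w4}.
      s fails at w3, so \Box s is false at w1.
Satisfying worlds: {w0, w1, w3, w4, w5, w7, w8, w9}

w0, w1, w3, w4, w5, w7, w8, w9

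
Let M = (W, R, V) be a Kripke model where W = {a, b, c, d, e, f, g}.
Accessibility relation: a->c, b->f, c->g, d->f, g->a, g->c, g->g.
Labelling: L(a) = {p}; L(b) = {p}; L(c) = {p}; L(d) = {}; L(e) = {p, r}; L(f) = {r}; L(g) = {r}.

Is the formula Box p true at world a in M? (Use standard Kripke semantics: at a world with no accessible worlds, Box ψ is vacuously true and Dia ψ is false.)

At a: Box p requires p at every successor {c}.
  At c: p is true.
So Box p is true at a.

Yes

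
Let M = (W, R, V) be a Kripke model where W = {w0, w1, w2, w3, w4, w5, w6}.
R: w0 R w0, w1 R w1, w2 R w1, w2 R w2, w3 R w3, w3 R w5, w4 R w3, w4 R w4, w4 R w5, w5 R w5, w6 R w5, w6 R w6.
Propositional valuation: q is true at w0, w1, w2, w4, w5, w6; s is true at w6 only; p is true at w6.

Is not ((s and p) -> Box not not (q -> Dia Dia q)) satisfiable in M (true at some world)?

No

Recall that Box ψ holds at a world iff ψ holds at every accessible world, and Dia ψ holds iff ψ holds at some accessible world.
Let φ = not ((s and p) -> Box not not (q -> Dia Dia q)). Evaluate φ at each world:
  w0 (successors {w0}): φ is false.
  w1 (successors {w1}): φ is false.
  w2 (successors {w1, w2}): φ is false.
  w3 (successors {w3, w5}): φ is false.
  w4 (successors {w3, w4, w5}): φ is false.
  w5 (successors {w5}): φ is false.
  w6 (successors {w5, w6}): φ is false.
For instance, at w1:
  At w1: (s and p) -> Box not not (q -> Dia Dia q) is true, so not ((s and p) -> Box not not (q -> Dia Dia q)) is false.
    At w1: s and p is false, Box not not (q -> Dia Dia q) is true, so (s and p) -> Box not not (q -> Dia Dia q) is true.
      At w1: Box not not (q -> Dia Dia q) requires not not (q -> Dia Dia q) at every successor {w1}.
        At w1: not not (q -> Dia Dia q) is true.
      So Box not not (q -> Dia Dia q) is true at w1.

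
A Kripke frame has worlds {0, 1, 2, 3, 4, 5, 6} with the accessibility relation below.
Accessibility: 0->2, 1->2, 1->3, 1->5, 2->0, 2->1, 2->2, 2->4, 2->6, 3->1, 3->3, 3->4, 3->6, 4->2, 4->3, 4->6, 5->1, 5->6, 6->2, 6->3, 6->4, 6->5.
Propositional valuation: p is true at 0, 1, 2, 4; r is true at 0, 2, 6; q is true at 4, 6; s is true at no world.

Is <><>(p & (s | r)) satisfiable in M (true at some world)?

Let φ = <><>(p & (s | r)). Evaluate φ at each world:
  0 (successors {2}): φ is true.
  1 (successors {2, 3, 5}): φ is true.
  2 (successors {0, 1, 2, 4, 6}): φ is true.
  3 (successors {1, 3, 4, 6}): φ is true.
  4 (successors {2, 3, 6}): φ is true.
  5 (successors {1, 6}): φ is true.
  6 (successors {2, 3, 4, 5}): φ is true.
Detail at 0 (witness):
  At 0: <><>(p & (s | r)) requires <>(p & (s | r)) at some successor in {2}.
    <>(p & (s | r)) holds at 2, so <><>(p & (s | r)) is true at 0.
      At 2: <>(p & (s | r)) requires p & (s | r) at some successor in {0, 1, 2, 4, 6}.
        p & (s | r) holds at 0, so <>(p & (s | r)) is true at 2.

Yes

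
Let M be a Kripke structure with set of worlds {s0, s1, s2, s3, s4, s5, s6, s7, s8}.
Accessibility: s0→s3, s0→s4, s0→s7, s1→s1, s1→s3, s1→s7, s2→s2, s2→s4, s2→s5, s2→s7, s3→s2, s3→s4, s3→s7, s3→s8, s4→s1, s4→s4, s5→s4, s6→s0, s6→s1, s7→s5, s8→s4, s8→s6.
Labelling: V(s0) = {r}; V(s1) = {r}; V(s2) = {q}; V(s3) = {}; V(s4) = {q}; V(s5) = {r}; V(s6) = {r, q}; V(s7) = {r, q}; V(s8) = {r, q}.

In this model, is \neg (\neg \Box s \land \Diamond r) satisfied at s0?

At s0: \neg \Box s \land \Diamond r is true, so \neg (\neg \Box s \land \Diamond r) is false.
  At s0: \neg \Box s is true, \Diamond r is true, so \neg \Box s \land \Diamond r is true.
    At s0: \Box s is false, so \neg \Box s is true.
      At s0: \Box s requires s at every successor {s3, s4, s7}.
        s fails at s3, so \Box s is false at s0.
    At s0: \Diamond r requires r at some successor in {s3, s4, s7}.
      r holds at s7, so \Diamond r is true at s0.

No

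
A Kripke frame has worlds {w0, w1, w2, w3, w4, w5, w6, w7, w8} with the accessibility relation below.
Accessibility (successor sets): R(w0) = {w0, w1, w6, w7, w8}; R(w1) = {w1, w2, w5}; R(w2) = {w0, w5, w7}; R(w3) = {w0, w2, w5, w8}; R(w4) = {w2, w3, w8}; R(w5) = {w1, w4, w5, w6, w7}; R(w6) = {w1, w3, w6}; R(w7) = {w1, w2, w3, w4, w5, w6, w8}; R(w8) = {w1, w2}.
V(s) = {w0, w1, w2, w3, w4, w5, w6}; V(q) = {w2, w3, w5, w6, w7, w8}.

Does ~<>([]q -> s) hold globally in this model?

No

Let φ = ~<>([]q -> s). Evaluate φ at each world:
  w0 (successors {w0, w1, w6, w7, w8}): φ is false.
  w1 (successors {w1, w2, w5}): φ is false.
  w2 (successors {w0, w5, w7}): φ is false.
  w3 (successors {w0, w2, w5, w8}): φ is false.
  w4 (successors {w2, w3, w8}): φ is false.
  w5 (successors {w1, w4, w5, w6, w7}): φ is false.
  w6 (successors {w1, w3, w6}): φ is false.
  w7 (successors {w1, w2, w3, w4, w5, w6, w8}): φ is false.
  w8 (successors {w1, w2}): φ is false.
Detail at w0 (counterexample):
  At w0: <>([]q -> s) is true, so ~<>([]q -> s) is false.
    At w0: <>([]q -> s) requires []q -> s at some successor in {w0, w1, w6, w7, w8}.
      []q -> s holds at w0, so <>([]q -> s) is true at w0.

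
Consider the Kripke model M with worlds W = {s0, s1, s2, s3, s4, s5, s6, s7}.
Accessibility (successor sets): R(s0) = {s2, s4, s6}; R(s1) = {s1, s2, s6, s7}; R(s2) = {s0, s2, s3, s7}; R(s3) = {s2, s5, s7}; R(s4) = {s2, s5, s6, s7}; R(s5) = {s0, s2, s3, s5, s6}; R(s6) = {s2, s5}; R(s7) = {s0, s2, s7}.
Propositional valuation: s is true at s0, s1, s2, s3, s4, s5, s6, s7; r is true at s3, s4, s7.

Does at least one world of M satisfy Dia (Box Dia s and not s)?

No

Recall that Box ψ holds at a world iff ψ holds at every accessible world, and Dia ψ holds iff ψ holds at some accessible world.
Let φ = Dia (Box Dia s and not s). Evaluate φ at each world:
  s0 (successors {s2, s4, s6}): φ is false.
  s1 (successors {s1, s2, s6, s7}): φ is false.
  s2 (successors {s0, s2, s3, s7}): φ is false.
  s3 (successors {s2, s5, s7}): φ is false.
  s4 (successors {s2, s5, s6, s7}): φ is false.
  s5 (successors {s0, s2, s3, s5, s6}): φ is false.
  s6 (successors {s2, s5}): φ is false.
  s7 (successors {s0, s2, s7}): φ is false.
For instance, at s7:
  At s7: Dia (Box Dia s and not s) requires Box Dia s and not s at some successor in {s0, s2, s7}.
    At s0: Box Dia s and not s is false.
    At s2: Box Dia s and not s is false.
    At s7: Box Dia s and not s is false.
  So Dia (Box Dia s and not s) is false at s7.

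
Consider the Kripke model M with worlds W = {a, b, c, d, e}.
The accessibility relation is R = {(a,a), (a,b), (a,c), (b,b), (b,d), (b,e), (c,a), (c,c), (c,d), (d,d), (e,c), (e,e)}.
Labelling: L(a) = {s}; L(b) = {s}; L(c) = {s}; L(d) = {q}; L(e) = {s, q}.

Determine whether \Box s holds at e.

At e: \Box s requires s at every successor {c, e}.
  At c: s is true.
  At e: s is true.
So \Box s is true at e.

Yes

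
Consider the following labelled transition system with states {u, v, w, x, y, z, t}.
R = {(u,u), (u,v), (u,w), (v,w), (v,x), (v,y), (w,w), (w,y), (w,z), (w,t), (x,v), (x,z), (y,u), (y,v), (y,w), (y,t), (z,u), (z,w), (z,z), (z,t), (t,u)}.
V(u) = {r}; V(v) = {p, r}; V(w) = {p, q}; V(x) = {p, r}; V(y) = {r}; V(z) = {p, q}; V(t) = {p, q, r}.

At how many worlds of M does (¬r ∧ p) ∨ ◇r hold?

Let φ = (¬r ∧ p) ∨ ◇r. Evaluate φ at each world:
  u (successors {u, v, w}): φ is true.
  v (successors {w, x, y}): φ is true.
  w (successors {w, y, z, t}): φ is true.
  x (successors {v, z}): φ is true.
  y (successors {u, v, w, t}): φ is true.
  z (successors {u, w, z, t}): φ is true.
  t (successors {u}): φ is true.
For instance, at z:
  At z: ¬r ∧ p is true, ◇r is true, so (¬r ∧ p) ∨ ◇r is true.
    At z: ◇r requires r at some successor in {u, w, z, t}.
      r holds at u, so ◇r is true at z.
Satisfying worlds: {u, v, w, x, y, z, t}

7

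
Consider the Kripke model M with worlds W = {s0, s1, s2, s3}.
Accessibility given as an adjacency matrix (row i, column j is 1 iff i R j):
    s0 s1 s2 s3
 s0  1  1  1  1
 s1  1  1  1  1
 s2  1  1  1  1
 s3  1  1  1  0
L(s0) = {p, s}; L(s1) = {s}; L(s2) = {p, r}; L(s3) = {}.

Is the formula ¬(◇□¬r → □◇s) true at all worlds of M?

Let φ = ¬(◇□¬r → □◇s). Evaluate φ at each world:
  s0 (successors {s0, s1, s2, s3}): φ is false.
  s1 (successors {s0, s1, s2, s3}): φ is false.
  s2 (successors {s0, s1, s2, s3}): φ is false.
  s3 (successors {s0, s1, s2}): φ is false.
Detail at s0 (counterexample):
  At s0: ◇□¬r → □◇s is true, so ¬(◇□¬r → □◇s) is false.
    At s0: ◇□¬r is false, □◇s is true, so ◇□¬r → □◇s is true.
      At s0: ◇□¬r requires □¬r at some successor in {s0, s1, s2, s3}.
        At s0: □¬r is false.
        At s1: □¬r is false.
        At s2: □¬r is false.
        At s3: □¬r is false.
      So ◇□¬r is false at s0.
      At s0: □◇s requires ◇s at every successor {s0, s1, s2, s3}.
        At s0: ◇s is true.
        At s1: ◇s is true.
        At s2: ◇s is true.
        At s3: ◇s is true.
      So □◇s is true at s0.

No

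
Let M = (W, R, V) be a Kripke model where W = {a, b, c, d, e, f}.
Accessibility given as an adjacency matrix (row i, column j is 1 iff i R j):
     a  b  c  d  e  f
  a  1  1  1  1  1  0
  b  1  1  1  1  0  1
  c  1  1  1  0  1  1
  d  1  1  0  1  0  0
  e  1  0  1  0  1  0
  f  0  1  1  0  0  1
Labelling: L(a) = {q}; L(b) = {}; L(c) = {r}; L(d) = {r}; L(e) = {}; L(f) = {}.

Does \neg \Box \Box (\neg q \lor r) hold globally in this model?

Let φ = \neg \Box \Box (\neg q \lor r). Evaluate φ at each world:
  a (successors {a, b, c, d, e}): φ is true.
  b (successors {a, b, c, d, f}): φ is true.
  c (successors {a, b, c, e, f}): φ is true.
  d (successors {a, b, d}): φ is true.
  e (successors {a, c, e}): φ is true.
  f (successors {b, c, f}): φ is true.
For instance, at e:
  At e: \Box \Box (\neg q \lor r) is false, so \neg \Box \Box (\neg q \lor r) is true.
    At e: \Box \Box (\neg q \lor r) requires \Box (\neg q \lor r) at every successor {a, c, e}.
      \Box (\neg q \lor r) fails at a, so \Box \Box (\neg q \lor r) is false at e.

Yes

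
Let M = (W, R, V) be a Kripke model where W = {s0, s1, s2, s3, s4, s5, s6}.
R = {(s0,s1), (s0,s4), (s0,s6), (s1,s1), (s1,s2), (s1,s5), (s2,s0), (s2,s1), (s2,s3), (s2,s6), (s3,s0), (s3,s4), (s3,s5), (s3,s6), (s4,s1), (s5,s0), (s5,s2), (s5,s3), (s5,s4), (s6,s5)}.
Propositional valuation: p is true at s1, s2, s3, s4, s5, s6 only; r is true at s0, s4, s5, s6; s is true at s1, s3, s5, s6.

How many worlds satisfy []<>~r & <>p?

Let φ = []<>~r & <>p. Evaluate φ at each world:
  s0 (successors {s1, s4, s6}): φ is false.
  s1 (successors {s1, s2, s5}): φ is true.
  s2 (successors {s0, s1, s3, s6}): φ is false.
  s3 (successors {s0, s4, s5, s6}): φ is false.
  s4 (successors {s1}): φ is true.
  s5 (successors {s0, s2, s3, s4}): φ is false.
  s6 (successors {s5}): φ is true.
For instance, at s5:
  At s5: []<>~r is false, <>p is true, so []<>~r & <>p is false.
    At s5: []<>~r requires <>~r at every successor {s0, s2, s3, s4}.
      <>~r fails at s3, so []<>~r is false at s5.
    At s5: <>p requires p at some successor in {s0, s2, s3, s4}.
      p holds at s2, so <>p is true at s5.
Satisfying worlds: {s1, s4, s6}

3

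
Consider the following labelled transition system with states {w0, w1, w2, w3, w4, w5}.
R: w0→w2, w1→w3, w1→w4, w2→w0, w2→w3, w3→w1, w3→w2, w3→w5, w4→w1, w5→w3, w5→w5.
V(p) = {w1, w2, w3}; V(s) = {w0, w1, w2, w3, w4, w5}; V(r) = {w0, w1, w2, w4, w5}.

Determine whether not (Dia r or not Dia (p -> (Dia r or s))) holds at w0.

Recall that Dia ψ holds at a world iff ψ holds at some accessible world.
At w0: Dia r or not Dia (p -> (Dia r or s)) is true, so not (Dia r or not Dia (p -> (Dia r or s))) is false.
  At w0: Dia r is true, not Dia (p -> (Dia r or s)) is false, so Dia r or not Dia (p -> (Dia r or s)) is true.
    At w0: Dia r requires r at some successor in {w2}.
      r holds at w2, so Dia r is true at w0.
    At w0: Dia (p -> (Dia r or s)) is true, so not Dia (p -> (Dia r or s)) is false.
      At w0: Dia (p -> (Dia r or s)) requires p -> (Dia r or s) at some successor in {w2}.
        p -> (Dia r or s) holds at w2, so Dia (p -> (Dia r or s)) is true at w0.

No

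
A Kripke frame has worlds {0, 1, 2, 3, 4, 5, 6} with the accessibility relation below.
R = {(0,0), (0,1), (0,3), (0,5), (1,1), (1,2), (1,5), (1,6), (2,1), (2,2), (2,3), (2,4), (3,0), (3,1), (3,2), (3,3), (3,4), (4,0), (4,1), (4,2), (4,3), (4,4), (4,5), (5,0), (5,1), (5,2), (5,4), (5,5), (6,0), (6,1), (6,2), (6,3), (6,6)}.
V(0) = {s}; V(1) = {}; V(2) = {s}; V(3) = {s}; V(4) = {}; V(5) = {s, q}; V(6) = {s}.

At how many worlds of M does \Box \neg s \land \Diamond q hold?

0

Recall that \Box ψ holds at a world iff ψ holds at every accessible world, and \Diamond ψ holds iff ψ holds at some accessible world.
Let φ = \Box \neg s \land \Diamond q. Evaluate φ at each world:
  0 (successors {0, 1, 3, 5}): φ is false.
  1 (successors {1, 2, 5, 6}): φ is false.
  2 (successors {1, 2, 3, 4}): φ is false.
  3 (successors {0, 1, 2, 3, 4}): φ is false.
  4 (successors {0, 1, 2, 3, 4, 5}): φ is false.
  5 (successors {0, 1, 2, 4, 5}): φ is false.
  6 (successors {0, 1, 2, 3, 6}): φ is false.
For instance, at 4:
  At 4: \Box \neg s is false, \Diamond q is true, so \Box \neg s \land \Diamond q is false.
    At 4: \Box \neg s requires \neg s at every successor {0, 1, 2, 3, 4, 5}.
      \neg s fails at 0, so \Box \neg s is false at 4.
    At 4: \Diamond q requires q at some successor in {0, 1, 2, 3, 4, 5}.
      q holds at 5, so \Diamond q is true at 4.
Satisfying worlds: none.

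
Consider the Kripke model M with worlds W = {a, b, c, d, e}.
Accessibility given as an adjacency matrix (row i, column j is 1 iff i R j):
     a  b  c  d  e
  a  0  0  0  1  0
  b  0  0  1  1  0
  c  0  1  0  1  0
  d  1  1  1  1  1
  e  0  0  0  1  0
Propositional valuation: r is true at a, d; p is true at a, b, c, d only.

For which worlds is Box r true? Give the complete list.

Recall that Box ψ holds at a world iff ψ holds at every accessible world, and Dia ψ holds iff ψ holds at some accessible world.
Let φ = Box r. Evaluate φ at each world:
  a (successors {d}): φ is true.
  b (successors {c, d}): φ is false.
  c (successors {b, d}): φ is false.
  d (successors {a, b, c, d, e}): φ is false.
  e (successors {d}): φ is true.
For instance, at b:
  At b: Box r requires r at every successor {c, d}.
    r fails at c, so Box r is false at b.
Satisfying worlds: {a, e}

a, e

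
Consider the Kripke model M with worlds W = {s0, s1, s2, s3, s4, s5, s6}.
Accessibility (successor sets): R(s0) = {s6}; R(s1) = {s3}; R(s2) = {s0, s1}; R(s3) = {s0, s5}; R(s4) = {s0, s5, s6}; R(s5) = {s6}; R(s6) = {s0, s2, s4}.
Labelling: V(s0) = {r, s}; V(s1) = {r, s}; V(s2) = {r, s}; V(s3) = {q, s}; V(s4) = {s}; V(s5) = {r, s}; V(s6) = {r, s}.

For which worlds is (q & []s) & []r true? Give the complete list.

s3

Let φ = (q & []s) & []r. Evaluate φ at each world:
  s0 (successors {s6}): φ is false.
  s1 (successors {s3}): φ is false.
  s2 (successors {s0, s1}): φ is false.
  s3 (successors {s0, s5}): φ is true.
  s4 (successors {s0, s5, s6}): φ is false.
  s5 (successors {s6}): φ is false.
  s6 (successors {s0, s2, s4}): φ is false.
For instance, at s1:
  At s1: q & []s is false, []r is false, so (q & []s) & []r is false.
    At s1: q is false, []s is true, so q & []s is false.
      At s1: []s requires s at every successor {s3}.
        At s3: s is true.
      So []s is true at s1.
    At s1: []r requires r at every successor {s3}.
      r fails at s3, so []r is false at s1.
Satisfying worlds: {s3}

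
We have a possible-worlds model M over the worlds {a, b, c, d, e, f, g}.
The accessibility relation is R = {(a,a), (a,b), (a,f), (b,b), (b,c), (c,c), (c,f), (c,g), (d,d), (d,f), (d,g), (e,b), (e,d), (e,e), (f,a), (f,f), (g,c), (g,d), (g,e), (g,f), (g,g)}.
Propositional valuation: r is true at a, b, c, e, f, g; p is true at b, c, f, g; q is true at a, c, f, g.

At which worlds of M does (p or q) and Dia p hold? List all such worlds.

Let φ = (p or q) and Dia p. Evaluate φ at each world:
  a (successors {a, b, f}): φ is true.
  b (successors {b, c}): φ is true.
  c (successors {c, f, g}): φ is true.
  d (successors {d, f, g}): φ is false.
  e (successors {b, d, e}): φ is false.
  f (successors {a, f}): φ is true.
  g (successors {c, d, e, f, g}): φ is true.
For instance, at c:
  At c: p or q is true, Dia p is true, so (p or q) and Dia p is true.
    At c: Dia p requires p at some successor in {c, f, g}.
      p holds at c, so Dia p is true at c.
Satisfying worlds: {a, b, c, f, g}

a, b, c, f, g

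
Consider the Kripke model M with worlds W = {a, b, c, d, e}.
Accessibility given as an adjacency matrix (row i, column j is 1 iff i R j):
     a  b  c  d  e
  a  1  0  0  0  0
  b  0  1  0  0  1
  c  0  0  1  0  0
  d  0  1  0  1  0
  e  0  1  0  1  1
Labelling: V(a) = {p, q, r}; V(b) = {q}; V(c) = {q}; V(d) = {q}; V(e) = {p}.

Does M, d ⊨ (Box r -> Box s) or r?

At d: Box r -> Box s is true, r is false, so (Box r -> Box s) or r is true.
  At d: Box r is false, Box s is false, so Box r -> Box s is true.
    At d: Box r requires r at every successor {b, d}.
      r fails at b, so Box r is false at d.
    At d: Box s requires s at every successor {b, d}.
      s fails at b, so Box s is false at d.

Yes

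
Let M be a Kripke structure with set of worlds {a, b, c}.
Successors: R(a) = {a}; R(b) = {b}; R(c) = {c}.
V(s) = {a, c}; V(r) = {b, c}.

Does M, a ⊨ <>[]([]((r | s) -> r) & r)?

No

At a: <>[]([]((r | s) -> r) & r) requires []([]((r | s) -> r) & r) at some successor in {a}.
  At a: []([]((r | s) -> r) & r) is false.
So <>[]([]((r | s) -> r) & r) is false at a.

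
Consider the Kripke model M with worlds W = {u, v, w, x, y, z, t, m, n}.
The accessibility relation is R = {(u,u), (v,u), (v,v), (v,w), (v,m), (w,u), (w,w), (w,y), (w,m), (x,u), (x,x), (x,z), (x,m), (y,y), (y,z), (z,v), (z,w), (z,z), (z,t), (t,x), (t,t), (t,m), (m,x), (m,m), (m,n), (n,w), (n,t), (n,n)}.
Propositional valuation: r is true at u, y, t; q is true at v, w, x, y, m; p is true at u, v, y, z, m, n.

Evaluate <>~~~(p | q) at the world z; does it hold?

At z: <>~~~(p | q) requires ~~~(p | q) at some successor in {v, w, z, t}.
  ~~~(p | q) holds at t, so <>~~~(p | q) is true at z.

Yes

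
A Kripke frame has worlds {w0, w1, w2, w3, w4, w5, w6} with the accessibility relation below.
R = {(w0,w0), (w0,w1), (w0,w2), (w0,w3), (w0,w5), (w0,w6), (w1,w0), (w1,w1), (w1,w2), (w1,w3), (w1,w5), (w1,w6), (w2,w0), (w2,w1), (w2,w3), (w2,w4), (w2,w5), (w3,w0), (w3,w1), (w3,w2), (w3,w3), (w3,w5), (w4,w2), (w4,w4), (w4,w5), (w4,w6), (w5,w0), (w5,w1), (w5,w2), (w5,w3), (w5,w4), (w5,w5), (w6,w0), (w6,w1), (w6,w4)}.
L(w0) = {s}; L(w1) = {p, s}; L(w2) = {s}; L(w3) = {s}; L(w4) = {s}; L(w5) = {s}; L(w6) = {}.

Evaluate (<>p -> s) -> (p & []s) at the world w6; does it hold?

At w6: <>p -> s is false, p & []s is false, so (<>p -> s) -> (p & []s) is true.
  At w6: <>p is true, s is false, so <>p -> s is false.
    At w6: <>p requires p at some successor in {w0, w1, w4}.
      p holds at w1, so <>p is true at w6.
  At w6: p is false, []s is true, so p & []s is false.
    At w6: []s requires s at every successor {w0, w1, w4}.
      At w0: s is true.
      At w1: s is true.
      At w4: s is true.
    So []s is true at w6.

Yes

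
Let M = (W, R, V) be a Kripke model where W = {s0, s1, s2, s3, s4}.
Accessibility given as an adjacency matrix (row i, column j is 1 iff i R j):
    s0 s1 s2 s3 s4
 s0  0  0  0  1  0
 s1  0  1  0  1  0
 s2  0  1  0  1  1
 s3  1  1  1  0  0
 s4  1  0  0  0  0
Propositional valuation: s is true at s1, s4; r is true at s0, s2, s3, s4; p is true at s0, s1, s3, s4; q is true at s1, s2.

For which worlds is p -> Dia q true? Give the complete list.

s1, s2, s3

Recall that Dia ψ holds at a world iff ψ holds at some accessible world.
Let φ = p -> Dia q. Evaluate φ at each world:
  s0 (successors {s3}): φ is false.
  s1 (successors {s1, s3}): φ is true.
  s2 (successors {s1, s3, s4}): φ is true.
  s3 (successors {s0, s1, s2}): φ is true.
  s4 (successors {s0}): φ is false.
For instance, at s1:
  At s1: p is true, Dia q is true, so p -> Dia q is true.
    At s1: Dia q requires q at some successor in {s1, s3}.
      q holds at s1, so Dia q is true at s1.
Satisfying worlds: {s1, s2, s3}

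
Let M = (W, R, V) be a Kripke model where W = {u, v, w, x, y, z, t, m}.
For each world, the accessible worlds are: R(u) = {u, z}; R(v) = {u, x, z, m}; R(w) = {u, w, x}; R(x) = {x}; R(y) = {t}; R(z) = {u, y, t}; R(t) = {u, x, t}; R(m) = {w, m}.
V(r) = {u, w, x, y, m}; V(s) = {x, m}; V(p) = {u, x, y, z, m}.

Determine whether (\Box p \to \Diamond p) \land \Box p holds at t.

No

At t: \Box p \to \Diamond p is true, \Box p is false, so (\Box p \to \Diamond p) \land \Box p is false.
  At t: \Box p is false, \Diamond p is true, so \Box p \to \Diamond p is true.
    At t: \Box p requires p at every successor {u, x, t}.
      p fails at t, so \Box p is false at t.
    At t: \Diamond p requires p at some successor in {u, x, t}.
      p holds at u, so \Diamond p is true at t.
  At t: \Box p requires p at every successor {u, x, t}.
    p fails at t, so \Box p is false at t.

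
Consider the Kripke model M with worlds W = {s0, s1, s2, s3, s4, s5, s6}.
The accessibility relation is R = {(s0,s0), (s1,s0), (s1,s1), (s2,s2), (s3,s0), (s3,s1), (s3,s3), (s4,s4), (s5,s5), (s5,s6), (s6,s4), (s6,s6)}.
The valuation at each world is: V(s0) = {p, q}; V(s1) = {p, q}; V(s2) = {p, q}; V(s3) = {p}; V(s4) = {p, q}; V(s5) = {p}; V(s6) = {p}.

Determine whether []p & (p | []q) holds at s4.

Yes

At s4: []p is true, p | []q is true, so []p & (p | []q) is true.
  At s4: []p requires p at every successor {s4}.
    At s4: p is true.
  So []p is true at s4.
  At s4: p is true, []q is true, so p | []q is true.
    At s4: []q requires q at every successor {s4}.
      At s4: q is true.
    So []q is true at s4.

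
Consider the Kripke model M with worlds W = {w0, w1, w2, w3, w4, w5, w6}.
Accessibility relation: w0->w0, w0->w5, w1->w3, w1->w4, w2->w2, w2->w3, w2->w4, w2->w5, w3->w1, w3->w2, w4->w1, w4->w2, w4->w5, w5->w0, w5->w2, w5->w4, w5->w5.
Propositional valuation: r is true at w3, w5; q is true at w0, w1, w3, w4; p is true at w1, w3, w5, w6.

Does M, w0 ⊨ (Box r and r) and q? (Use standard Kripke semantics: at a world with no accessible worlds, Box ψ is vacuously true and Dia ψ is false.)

At w0: Box r and r is false, q is true, so (Box r and r) and q is false.
  At w0: Box r is false, r is false, so Box r and r is false.
    At w0: Box r requires r at every successor {w0, w5}.
      r fails at w0, so Box r is false at w0.

No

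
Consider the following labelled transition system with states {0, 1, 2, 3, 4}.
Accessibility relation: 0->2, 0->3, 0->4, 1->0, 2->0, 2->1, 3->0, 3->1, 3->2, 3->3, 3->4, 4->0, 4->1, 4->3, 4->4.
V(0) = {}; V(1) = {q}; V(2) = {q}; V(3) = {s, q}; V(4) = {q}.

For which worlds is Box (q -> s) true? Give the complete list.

1

Let φ = Box (q -> s). Evaluate φ at each world:
  0 (successors {2, 3, 4}): φ is false.
  1 (successors {0}): φ is true.
  2 (successors {0, 1}): φ is false.
  3 (successors {0, 1, 2, 3, 4}): φ is false.
  4 (successors {0, 1, 3, 4}): φ is false.
For instance, at 3:
  At 3: Box (q -> s) requires q -> s at every successor {0, 1, 2, 3, 4}.
    q -> s fails at 1, so Box (q -> s) is false at 3.
Satisfying worlds: {1}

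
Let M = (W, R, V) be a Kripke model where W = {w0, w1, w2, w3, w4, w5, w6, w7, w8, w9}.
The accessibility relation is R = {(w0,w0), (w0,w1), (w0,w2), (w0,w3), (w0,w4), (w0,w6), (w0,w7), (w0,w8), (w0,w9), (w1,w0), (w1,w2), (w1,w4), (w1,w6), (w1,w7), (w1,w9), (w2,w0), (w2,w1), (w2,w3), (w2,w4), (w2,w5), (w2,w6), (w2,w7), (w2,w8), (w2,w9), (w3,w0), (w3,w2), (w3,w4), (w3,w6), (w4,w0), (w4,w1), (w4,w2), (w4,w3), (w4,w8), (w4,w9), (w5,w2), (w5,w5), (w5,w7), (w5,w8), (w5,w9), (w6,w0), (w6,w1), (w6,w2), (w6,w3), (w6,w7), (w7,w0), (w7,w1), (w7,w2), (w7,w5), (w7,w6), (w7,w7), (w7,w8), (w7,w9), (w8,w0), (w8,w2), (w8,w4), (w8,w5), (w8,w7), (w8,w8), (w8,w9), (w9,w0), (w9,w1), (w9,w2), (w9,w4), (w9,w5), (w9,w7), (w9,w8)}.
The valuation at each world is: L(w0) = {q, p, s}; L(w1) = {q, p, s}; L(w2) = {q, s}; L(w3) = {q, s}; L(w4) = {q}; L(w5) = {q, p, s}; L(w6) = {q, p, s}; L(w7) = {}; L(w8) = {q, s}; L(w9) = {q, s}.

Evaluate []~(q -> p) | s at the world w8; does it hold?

At w8: []~(q -> p) is false, s is true, so []~(q -> p) | s is true.
  At w8: []~(q -> p) requires ~(q -> p) at every successor {w0, w2, w4, w5, w7, w8, w9}.
    ~(q -> p) fails at w0, so []~(q -> p) is false at w8.

Yes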